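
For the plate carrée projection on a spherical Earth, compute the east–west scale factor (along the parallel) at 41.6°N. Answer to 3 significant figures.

For the equirectangular projection with φ₀ = 0 (plate carrée), h = 1 along meridians and k = sec φ along parallels.
k = 1/cos 41.6° = 1/0.7478 = 1.337.

1.34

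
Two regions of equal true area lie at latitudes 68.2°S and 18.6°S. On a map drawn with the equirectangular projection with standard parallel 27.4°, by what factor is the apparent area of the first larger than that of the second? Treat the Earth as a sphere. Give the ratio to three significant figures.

2.55

The equidistant cylindrical projection with φ₀ = 27.4° has h = 1 (meridians true) and k = cos φ₀ / cos φ along parallels.
Areal scale at 68.2°: h·k = 1.000 × 2.391 = 2.391.
Areal scale at 18.6°: h·k = 1.000 × 0.9367 = 0.9367.
Ratio = 2.391/0.9367 ≈ 2.55.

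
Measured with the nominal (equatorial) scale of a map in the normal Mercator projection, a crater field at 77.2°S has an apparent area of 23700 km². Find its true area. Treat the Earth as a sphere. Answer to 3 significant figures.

For Mercator, h = k = sec φ (a conformal cylindrical projection has a single point scale, 1/cos φ).
Areal scale = k² = sec²φ = 1/cos²(77.2°) = 1/0.2215² = 20.37.
True area = apparent / (areal scale) = 23700 / 20.37 ≈ 1160 km².

1160 km²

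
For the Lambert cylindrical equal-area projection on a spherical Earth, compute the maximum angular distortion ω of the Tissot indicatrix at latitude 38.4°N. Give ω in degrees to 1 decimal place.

27.7°

The Lambert cylindrical equal-area projection is the cylindrical equal-area projection with its standard parallel at the equator (φ₀ = 0). A cylindrical equal-area projection with standard parallel φ₀ has meridian scale h = cos φ / cos φ₀ and parallel scale k = cos φ₀ / cos φ (so areas are preserved, h·k = 1).
At 38.4°: h = 0.7837, k = 1.276; principal scales a = 1.276, b = 0.7837.
sin(ω/2) = (a − b)/(a + b) = 0.4923/2.060 = 0.2390, so ω = 2 arcsin(0.2390) ≈ 27.7°.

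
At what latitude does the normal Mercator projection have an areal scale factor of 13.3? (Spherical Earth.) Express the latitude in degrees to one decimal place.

Mercator areal scale is sec²φ.
sec²φ = 13.3  ⇒  cos²φ = 0.07519  ⇒  cos φ = 0.2742.
φ = arccos(0.2742) ≈ 74.1°.

74.1°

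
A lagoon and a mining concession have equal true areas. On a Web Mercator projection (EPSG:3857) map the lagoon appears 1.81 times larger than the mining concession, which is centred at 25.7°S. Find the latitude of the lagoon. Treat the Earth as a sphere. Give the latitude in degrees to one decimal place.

48.0°

Mercator areal scale is sec²φ, so apparent-area ratio = sec²φ₁ / sec²φ₂ = cos²φ₂ / cos²φ₁.
cos²φ₂ / cos²φ₁ = 1.81  ⇒  cos φ₁ = cos 25.7° / √1.81 = 0.9011/1.345 = 0.6698.
φ₁ = arccos(0.6698) ≈ 48.0°.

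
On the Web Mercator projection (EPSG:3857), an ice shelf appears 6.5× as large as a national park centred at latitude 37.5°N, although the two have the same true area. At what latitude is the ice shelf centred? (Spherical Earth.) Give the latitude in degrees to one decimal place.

71.9°

Mercator areal scale is sec²φ, so apparent-area ratio = sec²φ₁ / sec²φ₂ = cos²φ₂ / cos²φ₁.
cos²φ₂ / cos²φ₁ = 6.5  ⇒  cos φ₁ = cos 37.5° / √6.5 = 0.7934/2.550 = 0.3112.
φ₁ = arccos(0.3112) ≈ 71.9°.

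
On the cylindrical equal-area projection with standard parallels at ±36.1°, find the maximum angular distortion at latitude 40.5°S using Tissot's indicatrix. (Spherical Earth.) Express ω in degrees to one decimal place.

A cylindrical equal-area projection with standard parallel φ₀ has meridian scale h = cos φ / cos φ₀ and parallel scale k = cos φ₀ / cos φ (so areas are preserved, h·k = 1).
At 40.5°: h = 0.9411, k = 1.063; principal scales a = 1.063, b = 0.9411.
sin(ω/2) = (a − b)/(a + b) = 0.1215/2.004 = 0.06062, so ω = 2 arcsin(0.06062) ≈ 7.0°.

7.0°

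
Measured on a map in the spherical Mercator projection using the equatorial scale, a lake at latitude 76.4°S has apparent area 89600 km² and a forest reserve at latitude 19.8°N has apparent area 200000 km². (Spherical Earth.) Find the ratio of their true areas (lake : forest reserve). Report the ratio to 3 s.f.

On Mercator the areal scale is sec²φ, so true area = apparent × cos²φ.
True area of lake: 89600 × cos²(76.4°) = 89600 × 0.05529 = 4954 km².
True area of forest reserve: 200000 × cos²(19.8°) = 200000 × 0.8853 = 177100 km².
Ratio = 4954 / 177100 ≈ 0.0280.

0.0280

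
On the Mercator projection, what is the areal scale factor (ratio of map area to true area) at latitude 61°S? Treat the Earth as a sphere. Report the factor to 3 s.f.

4.25

For Mercator, h = k = sec φ (a conformal cylindrical projection has a single point scale, 1/cos φ).
Areal scale = k² = sec²φ = 1/cos²(61°) = 1/0.4848² = 4.255.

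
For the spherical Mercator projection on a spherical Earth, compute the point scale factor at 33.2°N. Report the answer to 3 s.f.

Mercator is conformal, so the point scale is isotropic: h = k = sec φ = 1/cos φ.
k = 1/cos 33.2° = 1/0.8368 = 1.195.

1.20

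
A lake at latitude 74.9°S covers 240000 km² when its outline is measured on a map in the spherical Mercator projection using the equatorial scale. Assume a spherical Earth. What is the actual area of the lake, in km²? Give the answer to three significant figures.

16300 km²

Mercator is conformal, so the point scale is isotropic: h = k = sec φ = 1/cos φ.
Areal scale = k² = sec²φ = 1/cos²(74.9°) = 1/0.2605² = 14.74.
True area = apparent / (areal scale) = 240000 / 14.74 ≈ 16300 km².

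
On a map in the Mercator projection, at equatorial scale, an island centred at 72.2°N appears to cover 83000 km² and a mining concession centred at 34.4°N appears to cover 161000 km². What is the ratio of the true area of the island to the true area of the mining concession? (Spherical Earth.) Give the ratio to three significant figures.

On Mercator the areal scale is sec²φ, so true area = apparent × cos²φ.
True area of island: 83000 × cos²(72.2°) = 83000 × 0.09345 = 7756 km².
True area of mining concession: 161000 × cos²(34.4°) = 161000 × 0.6808 = 109600 km².
Ratio = 7756 / 109600 ≈ 0.0708.

0.0708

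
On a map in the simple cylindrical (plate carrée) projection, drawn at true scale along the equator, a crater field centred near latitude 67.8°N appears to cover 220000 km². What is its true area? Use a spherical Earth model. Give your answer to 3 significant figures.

83100 km²

Plate carrée maps x = Rλ, y = Rφ. The meridian scale is h = 1 and the parallel scale is k = 1/cos φ = sec φ.
Areal scale = h·k = 1 × sec φ; at 67.8°, h = 1.000, k = 2.647, so h·k = 2.647.
True area = apparent / (areal scale) = 220000 / 2.647 ≈ 83100 km².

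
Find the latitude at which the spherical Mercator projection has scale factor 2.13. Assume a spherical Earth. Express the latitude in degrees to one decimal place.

62.0°

Mercator scale is k = sec φ = 1/cos φ.
1/cos φ = 2.13  ⇒  cos φ = 0.4695  ⇒  φ = arccos(0.4695) ≈ 62.0°.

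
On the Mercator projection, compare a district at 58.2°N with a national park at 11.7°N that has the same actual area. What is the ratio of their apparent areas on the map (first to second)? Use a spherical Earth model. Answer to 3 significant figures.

Mercator areal scale is sec²φ.
At 58.2°: sec²(58.2°) = 1/0.5270² = 3.601.
At 11.7°: sec²(11.7°) = 1/0.9792² = 1.043.
Ratio = 3.601/1.043 = cos²(11.7°)/cos²(58.2°) ≈ 3.45.

3.45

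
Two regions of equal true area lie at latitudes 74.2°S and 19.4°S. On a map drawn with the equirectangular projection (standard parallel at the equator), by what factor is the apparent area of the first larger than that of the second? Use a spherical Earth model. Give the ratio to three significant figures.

3.46

Plate carrée maps x = Rλ, y = Rφ. The meridian scale is h = 1 and the parallel scale is k = 1/cos φ = sec φ.
Areal scale at 74.2°: h·k = 1.000 × 3.673 = 3.673.
Areal scale at 19.4°: h·k = 1.000 × 1.060 = 1.060.
Ratio = 3.673/1.060 ≈ 3.46.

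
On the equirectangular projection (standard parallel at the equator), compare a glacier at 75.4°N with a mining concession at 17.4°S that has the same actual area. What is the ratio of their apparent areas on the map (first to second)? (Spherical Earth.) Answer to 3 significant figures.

In the plate carrée (x = Rλ, y = Rφ), meridians are true-scale (h = 1) and parallels are stretched by k = sec φ.
Areal scale at 75.4°: h·k = 1.000 × 3.967 = 3.967.
Areal scale at 17.4°: h·k = 1.000 × 1.048 = 1.048.
Ratio = 3.967/1.048 ≈ 3.79.

3.79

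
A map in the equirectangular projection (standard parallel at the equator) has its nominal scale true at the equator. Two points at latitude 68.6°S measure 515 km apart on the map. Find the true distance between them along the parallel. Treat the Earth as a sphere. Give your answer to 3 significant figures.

In the plate carrée (x = Rλ, y = Rφ), meridians are true-scale (h = 1) and parallels are stretched by k = sec φ.
Along the parallel at 68.6°, map distances are exaggerated by k = sec 68.6° = 2.741.
True distance = 515 / 2.741 = 515 × cos 68.6° ≈ 188 km.

188 km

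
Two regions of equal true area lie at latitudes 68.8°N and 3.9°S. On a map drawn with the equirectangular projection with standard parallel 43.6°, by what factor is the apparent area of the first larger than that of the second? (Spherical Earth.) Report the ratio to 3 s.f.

2.76

In the equirectangular projection with standard parallel φ₀ = 43.6° (x = Rλ cos φ₀, y = Rφ), meridians are true-scale (h = 1) and the parallel scale is k = cos φ₀ / cos φ.
Areal scale at 68.8°: h·k = 1.000 × 2.003 = 2.003.
Areal scale at 3.9°: h·k = 1.000 × 0.7259 = 0.7259.
Ratio = 2.003/0.7259 ≈ 2.76.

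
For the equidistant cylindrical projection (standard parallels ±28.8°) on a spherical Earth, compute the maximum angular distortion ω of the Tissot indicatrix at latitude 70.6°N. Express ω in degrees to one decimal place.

In the equirectangular projection with standard parallel φ₀ = 28.8° (x = Rλ cos φ₀, y = Rφ), meridians are true-scale (h = 1) and the parallel scale is k = cos φ₀ / cos φ.
At 70.6°: h = 1.000, k = 2.638; principal scales a = 2.638, b = 1.000.
sin(ω/2) = (a − b)/(a + b) = 1.638/3.638 = 0.4503, so ω = 2 arcsin(0.4503) ≈ 53.5°.

53.5°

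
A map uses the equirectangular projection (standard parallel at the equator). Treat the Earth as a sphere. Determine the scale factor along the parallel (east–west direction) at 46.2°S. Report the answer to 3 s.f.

In the plate carrée (x = Rλ, y = Rφ), meridians are true-scale (h = 1) and parallels are stretched by k = sec φ.
k = 1/cos 46.2° = 1/0.6921 = 1.445.

1.44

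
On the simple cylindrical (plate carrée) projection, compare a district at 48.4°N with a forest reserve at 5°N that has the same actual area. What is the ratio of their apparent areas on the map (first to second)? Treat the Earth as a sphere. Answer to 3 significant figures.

In the plate carrée (x = Rλ, y = Rφ), meridians are true-scale (h = 1) and parallels are stretched by k = sec φ.
Areal scale at 48.4°: h·k = 1.000 × 1.506 = 1.506.
Areal scale at 5°: h·k = 1.000 × 1.004 = 1.004.
Ratio = 1.506/1.004 ≈ 1.50.

1.50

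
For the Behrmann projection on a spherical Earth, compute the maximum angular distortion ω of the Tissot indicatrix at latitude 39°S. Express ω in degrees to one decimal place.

Behrmann is a cylindrical equal-area projection with standard parallels at ±30°. Cylindrical equal-area (φ₀ = 30°): h = cos φ / cos 30° along meridians, k = cos 30° / cos φ along parallels; h·k = 1.
At 39°: h = 0.8974, k = 1.114; principal scales a = 1.114, b = 0.8974.
sin(ω/2) = (a − b)/(a + b) = 0.2170/2.012 = 0.1079, so ω = 2 arcsin(0.1079) ≈ 12.4°.

12.4°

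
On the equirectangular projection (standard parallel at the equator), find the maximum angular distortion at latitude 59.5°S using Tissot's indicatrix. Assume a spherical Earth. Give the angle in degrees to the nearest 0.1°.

For the equirectangular projection with φ₀ = 0 (plate carrée), h = 1 along meridians and k = sec φ along parallels.
At 59.5°: h = 1.000, k = 1.970; principal scales a = 1.970, b = 1.000.
sin(ω/2) = (a − b)/(a + b) = 0.9703/2.970 = 0.3267, so ω = 2 arcsin(0.3267) ≈ 38.1°.

38.1°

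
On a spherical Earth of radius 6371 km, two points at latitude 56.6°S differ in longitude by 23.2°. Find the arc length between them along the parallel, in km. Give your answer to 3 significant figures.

Arc length along a parallel = R cos φ · Δλ (with Δλ in radians).
= 6371 × cos 56.6° × (23.2° × π/180) = 6371 × 0.5505 × 0.4049 ≈ 1420 km.

1420 km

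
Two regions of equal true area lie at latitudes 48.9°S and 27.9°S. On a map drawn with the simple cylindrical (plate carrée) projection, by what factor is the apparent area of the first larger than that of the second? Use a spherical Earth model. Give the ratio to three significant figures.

Plate carrée maps x = Rλ, y = Rφ. The meridian scale is h = 1 and the parallel scale is k = 1/cos φ = sec φ.
Areal scale at 48.9°: h·k = 1.000 × 1.521 = 1.521.
Areal scale at 27.9°: h·k = 1.000 × 1.132 = 1.132.
Ratio = 1.521/1.132 ≈ 1.34.

1.34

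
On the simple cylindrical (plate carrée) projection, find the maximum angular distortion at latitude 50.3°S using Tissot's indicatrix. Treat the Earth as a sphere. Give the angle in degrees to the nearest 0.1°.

Plate carrée maps x = Rλ, y = Rφ. The meridian scale is h = 1 and the parallel scale is k = 1/cos φ = sec φ.
At 50.3°: h = 1.000, k = 1.566; principal scales a = 1.566, b = 1.000.
sin(ω/2) = (a − b)/(a + b) = 0.5655/2.566 = 0.2204, so ω = 2 arcsin(0.2204) ≈ 25.5°.

25.5°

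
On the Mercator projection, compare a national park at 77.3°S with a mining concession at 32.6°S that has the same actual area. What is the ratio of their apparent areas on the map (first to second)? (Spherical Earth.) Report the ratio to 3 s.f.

Mercator is conformal with k = sec φ, so areal scale = k² = sec²φ.
At 77.3°: sec²(77.3°) = 1/0.2198² = 20.69.
At 32.6°: sec²(32.6°) = 1/0.8425² = 1.409.
Ratio = 20.69/1.409 = cos²(32.6°)/cos²(77.3°) ≈ 14.7.

14.7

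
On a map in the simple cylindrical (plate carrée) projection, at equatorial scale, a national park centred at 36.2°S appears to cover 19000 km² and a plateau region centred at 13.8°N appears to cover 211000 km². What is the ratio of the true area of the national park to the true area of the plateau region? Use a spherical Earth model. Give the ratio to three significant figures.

0.0748

Plate carrée has h = 1 and k = sec φ, giving areal scale sec φ; true area = (apparent area) · cos φ.
True area of national park: 19000 × cos(36.2°) = 19000 × 0.8070 = 15330 km².
True area of plateau region: 211000 × cos(13.8°) = 211000 × 0.9711 = 204900 km².
Ratio = 15330 / 204900 ≈ 0.0748.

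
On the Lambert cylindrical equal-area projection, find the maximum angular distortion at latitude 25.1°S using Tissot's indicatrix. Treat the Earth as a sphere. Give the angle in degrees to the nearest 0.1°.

11.3°

The Lambert cylindrical equal-area projection is the cylindrical equal-area projection with its standard parallel at the equator (φ₀ = 0). For cylindrical equal-area with standard parallel φ₀, h = cos φ / cos φ₀ and k = cos φ₀ / cos φ, so h·k = 1.
At 25.1°: h = 0.9056, k = 1.104; principal scales a = 1.104, b = 0.9056.
sin(ω/2) = (a − b)/(a + b) = 0.1987/2.010 = 0.09887, so ω = 2 arcsin(0.09887) ≈ 11.3°.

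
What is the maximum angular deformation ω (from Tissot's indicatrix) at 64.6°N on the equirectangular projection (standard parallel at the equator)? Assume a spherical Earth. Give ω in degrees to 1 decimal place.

For the equirectangular projection with φ₀ = 0 (plate carrée), h = 1 along meridians and k = sec φ along parallels.
At 64.6°: h = 1.000, k = 2.331; principal scales a = 2.331, b = 1.000.
sin(ω/2) = (a − b)/(a + b) = 1.331/3.331 = 0.3996, so ω = 2 arcsin(0.3996) ≈ 47.1°.

47.1°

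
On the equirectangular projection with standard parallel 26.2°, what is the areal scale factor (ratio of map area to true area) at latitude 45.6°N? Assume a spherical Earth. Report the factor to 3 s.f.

1.28

In the equirectangular projection with standard parallel φ₀ = 26.2° (x = Rλ cos φ₀, y = Rφ), meridians are true-scale (h = 1) and the parallel scale is k = cos φ₀ / cos φ.
Areal scale = h·k = 1 × cos φ₀ / cos φ; at 45.6°, h = 1.000, k = 1.282, so h·k = 1.282.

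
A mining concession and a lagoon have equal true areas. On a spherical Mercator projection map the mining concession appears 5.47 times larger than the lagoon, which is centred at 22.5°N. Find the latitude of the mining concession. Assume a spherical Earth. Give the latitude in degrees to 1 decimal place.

On Mercator, (apparent₁)/(apparent₂) = sec²φ₁ / sec²φ₂ when true areas are equal.
cos²φ₂ / cos²φ₁ = 5.47  ⇒  cos φ₁ = cos 22.5° / √5.47 = 0.9239/2.339 = 0.3950.
φ₁ = arccos(0.3950) ≈ 66.7°.

66.7°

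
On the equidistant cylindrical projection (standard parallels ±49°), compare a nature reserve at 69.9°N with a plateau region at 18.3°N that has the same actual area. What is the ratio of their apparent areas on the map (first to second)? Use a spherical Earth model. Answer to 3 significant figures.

The equidistant cylindrical projection with φ₀ = 49° has h = 1 (meridians true) and k = cos φ₀ / cos φ along parallels.
Areal scale at 69.9°: h·k = 1.000 × 1.909 = 1.909.
Areal scale at 18.3°: h·k = 1.000 × 0.6910 = 0.6910.
Ratio = 1.909/0.6910 ≈ 2.76.

2.76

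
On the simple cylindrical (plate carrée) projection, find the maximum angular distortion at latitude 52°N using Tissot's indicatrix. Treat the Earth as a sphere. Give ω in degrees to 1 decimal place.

27.5°

Plate carrée maps x = Rλ, y = Rφ. The meridian scale is h = 1 and the parallel scale is k = 1/cos φ = sec φ.
At 52°: h = 1.000, k = 1.624; principal scales a = 1.624, b = 1.000.
sin(ω/2) = (a − b)/(a + b) = 0.6243/2.624 = 0.2379, so ω = 2 arcsin(0.2379) ≈ 27.5°.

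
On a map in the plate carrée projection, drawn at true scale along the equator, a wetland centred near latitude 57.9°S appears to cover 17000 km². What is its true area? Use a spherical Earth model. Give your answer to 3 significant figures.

For the equirectangular projection with φ₀ = 0 (plate carrée), h = 1 along meridians and k = sec φ along parallels.
Areal scale = h·k = 1 × sec φ; at 57.9°, h = 1.000, k = 1.882, so h·k = 1.882.
True area = apparent / (areal scale) = 17000 / 1.882 ≈ 9030 km².

9030 km²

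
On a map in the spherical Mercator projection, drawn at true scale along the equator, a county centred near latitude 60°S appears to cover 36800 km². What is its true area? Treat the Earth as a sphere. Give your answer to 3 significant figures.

The Mercator projection is conformal; its linear scale factor is the same in every direction and equals sec φ = 1/cos φ.
Areal scale = k² = sec²φ = 1/cos²(60°) = 1/0.5000² = 4.000.
True area = apparent / (areal scale) = 36800 / 4.000 ≈ 9200 km².

9200 km²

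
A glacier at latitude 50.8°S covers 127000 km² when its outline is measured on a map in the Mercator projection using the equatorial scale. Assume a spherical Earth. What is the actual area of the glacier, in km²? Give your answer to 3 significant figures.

For Mercator, h = k = sec φ (a conformal cylindrical projection has a single point scale, 1/cos φ).
Areal scale = k² = sec²φ = 1/cos²(50.8°) = 1/0.6320² = 2.503.
True area = apparent / (areal scale) = 127000 / 2.503 ≈ 50700 km².

50700 km²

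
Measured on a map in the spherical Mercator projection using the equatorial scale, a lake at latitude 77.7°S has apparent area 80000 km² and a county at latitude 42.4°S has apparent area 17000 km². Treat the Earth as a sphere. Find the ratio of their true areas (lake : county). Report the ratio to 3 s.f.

Since Mercator area scale is 1/cos²φ, the true area equals the apparent area multiplied by cos²φ.
True area of lake: 80000 × cos²(77.7°) = 80000 × 0.04538 = 3631 km².
True area of county: 17000 × cos²(42.4°) = 17000 × 0.5453 = 9270 km².
Ratio = 3631 / 9270 ≈ 0.392.

0.392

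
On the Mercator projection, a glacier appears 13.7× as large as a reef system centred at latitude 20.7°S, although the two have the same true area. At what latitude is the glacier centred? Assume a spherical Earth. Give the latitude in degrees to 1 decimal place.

75.4°

For equal true areas on Mercator, apparent areas scale as sec²φ, so the ratio is cos²φ₂ / cos²φ₁.
cos²φ₂ / cos²φ₁ = 13.7  ⇒  cos φ₁ = cos 20.7° / √13.7 = 0.9354/3.701 = 0.2527.
φ₁ = arccos(0.2527) ≈ 75.4°.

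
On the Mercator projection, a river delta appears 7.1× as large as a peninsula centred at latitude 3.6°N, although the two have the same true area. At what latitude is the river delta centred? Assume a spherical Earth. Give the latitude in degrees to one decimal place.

68.0°

For equal true areas on Mercator, apparent areas scale as sec²φ, so the ratio is cos²φ₂ / cos²φ₁.
cos²φ₂ / cos²φ₁ = 7.1  ⇒  cos φ₁ = cos 3.6° / √7.1 = 0.9980/2.665 = 0.3746.
φ₁ = arccos(0.3746) ≈ 68.0°.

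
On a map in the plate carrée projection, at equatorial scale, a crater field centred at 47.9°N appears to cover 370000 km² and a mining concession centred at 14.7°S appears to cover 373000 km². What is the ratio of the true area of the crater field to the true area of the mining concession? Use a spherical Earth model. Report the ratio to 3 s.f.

0.688

Plate carrée has h = 1 and k = sec φ, giving areal scale sec φ; true area = (apparent area) · cos φ.
True area of crater field: 370000 × cos(47.9°) = 370000 × 0.6704 = 248100 km².
True area of mining concession: 373000 × cos(14.7°) = 373000 × 0.9673 = 360800 km².
Ratio = 248100 / 360800 ≈ 0.688.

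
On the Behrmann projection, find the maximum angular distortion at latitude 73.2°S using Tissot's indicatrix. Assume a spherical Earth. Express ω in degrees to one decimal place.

106.2°

Behrmann is a cylindrical equal-area projection with standard parallels at ±30°. A cylindrical equal-area projection with standard parallel φ₀ has meridian scale h = cos φ / cos φ₀ and parallel scale k = cos φ₀ / cos φ (so areas are preserved, h·k = 1).
At 73.2°: h = 0.3337, k = 2.996; principal scales a = 2.996, b = 0.3337.
sin(ω/2) = (a − b)/(a + b) = 2.663/3.330 = 0.7996, so ω = 2 arcsin(0.7996) ≈ 106.2°.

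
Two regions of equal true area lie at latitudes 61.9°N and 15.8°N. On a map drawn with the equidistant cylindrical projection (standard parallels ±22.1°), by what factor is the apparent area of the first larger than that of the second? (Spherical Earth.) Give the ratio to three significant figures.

With standard parallel φ₀ = 22.1°, the equirectangular projection gives x = Rλ cos φ₀, y = Rφ, so h = 1 and k = cos 22.1° / cos φ.
Areal scale at 61.9°: h·k = 1.000 × 1.967 = 1.967.
Areal scale at 15.8°: h·k = 1.000 × 0.9629 = 0.9629.
Ratio = 1.967/0.9629 ≈ 2.04.

2.04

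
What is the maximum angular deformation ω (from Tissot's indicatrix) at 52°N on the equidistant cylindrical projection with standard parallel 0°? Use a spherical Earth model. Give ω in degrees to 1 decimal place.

Plate carrée maps x = Rλ, y = Rφ. The meridian scale is h = 1 and the parallel scale is k = 1/cos φ = sec φ.
At 52°: h = 1.000, k = 1.624; principal scales a = 1.624, b = 1.000.
sin(ω/2) = (a − b)/(a + b) = 0.6243/2.624 = 0.2379, so ω = 2 arcsin(0.2379) ≈ 27.5°.

27.5°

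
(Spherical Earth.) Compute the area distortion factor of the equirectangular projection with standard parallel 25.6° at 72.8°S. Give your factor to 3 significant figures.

In the equirectangular projection with standard parallel φ₀ = 25.6° (x = Rλ cos φ₀, y = Rφ), meridians are true-scale (h = 1) and the parallel scale is k = cos φ₀ / cos φ.
Areal scale = h·k = 1 × cos φ₀ / cos φ; at 72.8°, h = 1.000, k = 3.050, so h·k = 3.050.

3.05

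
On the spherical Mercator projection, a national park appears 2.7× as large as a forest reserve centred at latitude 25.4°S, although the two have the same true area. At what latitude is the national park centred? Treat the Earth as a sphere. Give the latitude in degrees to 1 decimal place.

56.6°

For equal true areas on Mercator, apparent areas scale as sec²φ, so the ratio is cos²φ₂ / cos²φ₁.
cos²φ₂ / cos²φ₁ = 2.7  ⇒  cos φ₁ = cos 25.4° / √2.7 = 0.9033/1.643 = 0.5498.
φ₁ = arccos(0.5498) ≈ 56.6°.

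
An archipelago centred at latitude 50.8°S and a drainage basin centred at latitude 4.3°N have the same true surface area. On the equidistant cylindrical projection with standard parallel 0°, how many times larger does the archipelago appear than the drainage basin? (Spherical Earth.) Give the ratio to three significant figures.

Plate carrée maps x = Rλ, y = Rφ. The meridian scale is h = 1 and the parallel scale is k = 1/cos φ = sec φ.
Areal scale at 50.8°: h·k = 1.000 × 1.582 = 1.582.
Areal scale at 4.3°: h·k = 1.000 × 1.003 = 1.003.
Ratio = 1.582/1.003 ≈ 1.58.

1.58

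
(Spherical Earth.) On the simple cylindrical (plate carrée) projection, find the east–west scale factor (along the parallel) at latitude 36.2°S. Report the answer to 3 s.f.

1.24

Plate carrée maps x = Rλ, y = Rφ. The meridian scale is h = 1 and the parallel scale is k = 1/cos φ = sec φ.
k = 1/cos 36.2° = 1/0.8070 = 1.239.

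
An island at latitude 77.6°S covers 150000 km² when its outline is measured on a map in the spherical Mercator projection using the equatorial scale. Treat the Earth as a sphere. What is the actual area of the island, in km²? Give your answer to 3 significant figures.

The Mercator projection is conformal; its linear scale factor is the same in every direction and equals sec φ = 1/cos φ.
Areal scale = k² = sec²φ = 1/cos²(77.6°) = 1/0.2147² = 21.69.
True area = apparent / (areal scale) = 150000 / 21.69 ≈ 6920 km².

6920 km²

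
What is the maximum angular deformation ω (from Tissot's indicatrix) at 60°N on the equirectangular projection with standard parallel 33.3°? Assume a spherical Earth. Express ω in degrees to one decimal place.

With standard parallel φ₀ = 33.3°, the equirectangular projection gives x = Rλ cos φ₀, y = Rφ, so h = 1 and k = cos 33.3° / cos φ.
At 60°: h = 1.000, k = 1.672; principal scales a = 1.672, b = 1.000.
sin(ω/2) = (a − b)/(a + b) = 0.6716/2.672 = 0.2514, so ω = 2 arcsin(0.2514) ≈ 29.1°.

29.1°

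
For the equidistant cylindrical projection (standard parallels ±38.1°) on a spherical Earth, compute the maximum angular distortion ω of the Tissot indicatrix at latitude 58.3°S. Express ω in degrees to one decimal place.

23.0°

The equidistant cylindrical projection with φ₀ = 38.1° has h = 1 (meridians true) and k = cos φ₀ / cos φ along parallels.
At 58.3°: h = 1.000, k = 1.498; principal scales a = 1.498, b = 1.000.
sin(ω/2) = (a − b)/(a + b) = 0.4976/2.498 = 0.1992, so ω = 2 arcsin(0.1992) ≈ 23.0°.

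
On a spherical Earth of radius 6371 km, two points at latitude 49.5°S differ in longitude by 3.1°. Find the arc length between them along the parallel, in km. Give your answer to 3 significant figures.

224 km

Arc length along a parallel = R cos φ · Δλ (with Δλ in radians).
= 6371 × cos 49.5° × (3.1° × π/180) = 6371 × 0.6494 × 0.05411 ≈ 224 km.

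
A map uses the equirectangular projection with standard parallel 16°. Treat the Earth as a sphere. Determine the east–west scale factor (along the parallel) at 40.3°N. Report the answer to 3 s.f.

In the equirectangular projection with standard parallel φ₀ = 16° (x = Rλ cos φ₀, y = Rφ), meridians are true-scale (h = 1) and the parallel scale is k = cos φ₀ / cos φ.
k = cos 16° / cos 40.3° = 0.9613/0.7627 = 1.260.

1.26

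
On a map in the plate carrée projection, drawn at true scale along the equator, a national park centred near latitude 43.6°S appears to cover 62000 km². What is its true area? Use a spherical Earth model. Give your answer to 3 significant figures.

44900 km²

Plate carrée maps x = Rλ, y = Rφ. The meridian scale is h = 1 and the parallel scale is k = 1/cos φ = sec φ.
Areal scale = h·k = 1 × sec φ; at 43.6°, h = 1.000, k = 1.381, so h·k = 1.381.
True area = apparent / (areal scale) = 62000 / 1.381 ≈ 44900 km².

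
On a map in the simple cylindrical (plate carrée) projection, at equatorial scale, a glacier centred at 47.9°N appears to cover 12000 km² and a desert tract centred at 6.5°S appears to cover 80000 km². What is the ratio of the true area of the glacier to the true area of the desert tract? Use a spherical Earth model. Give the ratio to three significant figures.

0.101

On the plate carrée, areal scale = h·k = 1 × sec φ, so true area = apparent × cos φ.
True area of glacier: 12000 × cos(47.9°) = 12000 × 0.6704 = 8045 km².
True area of desert tract: 80000 × cos(6.5°) = 80000 × 0.9936 = 79490 km².
Ratio = 8045 / 79490 ≈ 0.101.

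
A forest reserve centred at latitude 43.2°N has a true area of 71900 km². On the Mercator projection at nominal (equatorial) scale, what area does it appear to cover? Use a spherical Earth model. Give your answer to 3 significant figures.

135000 km²

The Mercator projection is conformal; its linear scale factor is the same in every direction and equals sec φ = 1/cos φ.
Areal scale = k² = sec²φ = 1/cos²(43.2°) = 1/0.7290² = 1.882.
Apparent area = 71900 × 1.882 ≈ 135000 km².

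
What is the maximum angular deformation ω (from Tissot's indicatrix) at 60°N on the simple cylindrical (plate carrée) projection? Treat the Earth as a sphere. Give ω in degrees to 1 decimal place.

In the plate carrée (x = Rλ, y = Rφ), meridians are true-scale (h = 1) and parallels are stretched by k = sec φ.
At 60°: h = 1.000, k = 2.000; principal scales a = 2.000, b = 1.000.
sin(ω/2) = (a − b)/(a + b) = 1.0000/3.000 = 0.3333, so ω = 2 arcsin(0.3333) ≈ 38.9°.

38.9°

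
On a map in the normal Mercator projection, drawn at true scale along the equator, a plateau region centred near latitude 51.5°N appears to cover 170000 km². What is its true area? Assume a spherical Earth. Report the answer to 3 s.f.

65900 km²

For Mercator, h = k = sec φ (a conformal cylindrical projection has a single point scale, 1/cos φ).
Areal scale = k² = sec²φ = 1/cos²(51.5°) = 1/0.6225² = 2.580.
True area = apparent / (areal scale) = 170000 / 2.580 ≈ 65900 km².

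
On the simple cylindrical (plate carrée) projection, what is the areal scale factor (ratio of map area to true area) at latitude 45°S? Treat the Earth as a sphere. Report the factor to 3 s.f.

In the plate carrée (x = Rλ, y = Rφ), meridians are true-scale (h = 1) and parallels are stretched by k = sec φ.
Areal scale = h·k = 1 × sec φ; at 45°, h = 1.000, k = 1.414, so h·k = 1.414.

1.41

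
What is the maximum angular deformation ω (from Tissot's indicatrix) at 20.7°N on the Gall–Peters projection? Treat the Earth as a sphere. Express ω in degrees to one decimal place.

31.7°

Gall–Peters is a cylindrical equal-area projection with standard parallels at ±45°. For cylindrical equal-area with standard parallel φ₀, h = cos φ / cos φ₀ and k = cos φ₀ / cos φ, so h·k = 1.
At 20.7°: h = 1.323, k = 0.7559; principal scales a = 1.323, b = 0.7559.
sin(ω/2) = (a − b)/(a + b) = 0.5670/2.079 = 0.2728, so ω = 2 arcsin(0.2728) ≈ 31.7°.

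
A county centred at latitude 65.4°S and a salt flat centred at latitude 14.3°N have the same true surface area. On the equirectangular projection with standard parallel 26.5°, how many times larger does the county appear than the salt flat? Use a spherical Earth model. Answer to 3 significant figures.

2.33

In the equirectangular projection with standard parallel φ₀ = 26.5° (x = Rλ cos φ₀, y = Rφ), meridians are true-scale (h = 1) and the parallel scale is k = cos φ₀ / cos φ.
Areal scale at 65.4°: h·k = 1.000 × 2.150 = 2.150.
Areal scale at 14.3°: h·k = 1.000 × 0.9235 = 0.9235.
Ratio = 2.150/0.9235 ≈ 2.33.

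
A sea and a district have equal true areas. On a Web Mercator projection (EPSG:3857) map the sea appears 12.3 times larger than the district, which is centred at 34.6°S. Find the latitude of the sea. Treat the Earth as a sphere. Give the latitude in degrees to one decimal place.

76.4°

For equal true areas on Mercator, apparent areas scale as sec²φ, so the ratio is cos²φ₂ / cos²φ₁.
cos²φ₂ / cos²φ₁ = 12.3  ⇒  cos φ₁ = cos 34.6° / √12.3 = 0.8231/3.507 = 0.2347.
φ₁ = arccos(0.2347) ≈ 76.4°.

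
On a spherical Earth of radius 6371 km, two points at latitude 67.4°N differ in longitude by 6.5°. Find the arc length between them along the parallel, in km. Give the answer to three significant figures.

278 km

Arc length along a parallel = R cos φ · Δλ (with Δλ in radians).
= 6371 × cos 67.4° × (6.5° × π/180) = 6371 × 0.3843 × 0.1134 ≈ 278 km.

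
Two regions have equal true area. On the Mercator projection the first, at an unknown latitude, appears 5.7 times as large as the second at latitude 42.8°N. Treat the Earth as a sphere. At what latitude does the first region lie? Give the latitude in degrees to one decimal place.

Mercator areal scale is sec²φ, so apparent-area ratio = sec²φ₁ / sec²φ₂ = cos²φ₂ / cos²φ₁.
cos²φ₂ / cos²φ₁ = 5.7  ⇒  cos φ₁ = cos 42.8° / √5.7 = 0.7337/2.387 = 0.3073.
φ₁ = arccos(0.3073) ≈ 72.1°.

72.1°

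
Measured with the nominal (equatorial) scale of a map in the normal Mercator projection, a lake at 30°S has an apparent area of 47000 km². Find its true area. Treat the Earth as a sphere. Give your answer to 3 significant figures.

35200 km²

The Mercator projection is conformal; its linear scale factor is the same in every direction and equals sec φ = 1/cos φ.
Areal scale = k² = sec²φ = 1/cos²(30°) = 1/0.8660² = 1.333.
True area = apparent / (areal scale) = 47000 / 1.333 ≈ 35200 km².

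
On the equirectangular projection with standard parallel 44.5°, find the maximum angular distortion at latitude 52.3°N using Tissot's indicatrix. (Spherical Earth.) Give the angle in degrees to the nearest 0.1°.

The equidistant cylindrical projection with φ₀ = 44.5° has h = 1 (meridians true) and k = cos φ₀ / cos φ along parallels.
At 52.3°: h = 1.000, k = 1.166; principal scales a = 1.166, b = 1.000.
sin(ω/2) = (a − b)/(a + b) = 0.1663/2.166 = 0.07679, so ω = 2 arcsin(0.07679) ≈ 8.8°.

8.8°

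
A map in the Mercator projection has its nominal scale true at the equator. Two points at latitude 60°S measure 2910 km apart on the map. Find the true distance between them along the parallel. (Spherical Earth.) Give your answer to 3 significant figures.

Mercator is conformal, so the point scale is isotropic: h = k = sec φ = 1/cos φ.
Along the parallel at 60°, map distances are exaggerated by k = sec 60° = 2.000.
True distance = 2910 / 2.000 = 2910 × cos 60° ≈ 1460 km.

1460 km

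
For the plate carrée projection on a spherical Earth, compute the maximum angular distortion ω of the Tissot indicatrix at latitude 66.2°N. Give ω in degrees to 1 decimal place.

50.3°

Plate carrée maps x = Rλ, y = Rφ. The meridian scale is h = 1 and the parallel scale is k = 1/cos φ = sec φ.
At 66.2°: h = 1.000, k = 2.478; principal scales a = 2.478, b = 1.000.
sin(ω/2) = (a − b)/(a + b) = 1.478/3.478 = 0.4250, so ω = 2 arcsin(0.4250) ≈ 50.3°.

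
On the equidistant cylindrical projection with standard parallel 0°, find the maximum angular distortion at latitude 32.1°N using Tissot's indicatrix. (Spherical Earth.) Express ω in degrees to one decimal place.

Plate carrée maps x = Rλ, y = Rφ. The meridian scale is h = 1 and the parallel scale is k = 1/cos φ = sec φ.
At 32.1°: h = 1.000, k = 1.180; principal scales a = 1.180, b = 1.000.
sin(ω/2) = (a − b)/(a + b) = 0.1805/2.180 = 0.08277, so ω = 2 arcsin(0.08277) ≈ 9.5°.

9.5°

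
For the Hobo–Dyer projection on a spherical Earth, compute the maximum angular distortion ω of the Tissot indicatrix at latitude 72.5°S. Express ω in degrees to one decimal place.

Hobo–Dyer is a cylindrical equal-area projection with standard parallels at ±37.5°. Cylindrical equal-area (φ₀ = 37.5°): h = cos φ / cos 37.5° along meridians, k = cos 37.5° / cos φ along parallels; h·k = 1.
At 72.5°: h = 0.3790, k = 2.638; principal scales a = 2.638, b = 0.3790.
sin(ω/2) = (a − b)/(a + b) = 2.259/3.017 = 0.7488, so ω = 2 arcsin(0.7488) ≈ 97.0°.

97.0°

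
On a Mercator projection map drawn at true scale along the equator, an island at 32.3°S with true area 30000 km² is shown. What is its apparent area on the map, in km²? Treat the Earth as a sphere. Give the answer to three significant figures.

For Mercator, h = k = sec φ (a conformal cylindrical projection has a single point scale, 1/cos φ).
Areal scale = k² = sec²φ = 1/cos²(32.3°) = 1/0.8453² = 1.400.
Apparent area = 30000 × 1.400 ≈ 42000 km².

42000 km²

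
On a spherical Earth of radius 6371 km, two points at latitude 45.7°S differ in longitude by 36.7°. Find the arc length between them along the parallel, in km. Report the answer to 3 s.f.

Arc length along a parallel = R cos φ · Δλ (with Δλ in radians).
= 6371 × cos 45.7° × (36.7° × π/180) = 6371 × 0.6984 × 0.6405 ≈ 2850 km.

2850 km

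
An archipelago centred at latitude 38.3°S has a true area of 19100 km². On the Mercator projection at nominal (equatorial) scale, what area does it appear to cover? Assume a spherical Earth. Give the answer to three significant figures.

Mercator is conformal, so the point scale is isotropic: h = k = sec φ = 1/cos φ.
Areal scale = k² = sec²φ = 1/cos²(38.3°) = 1/0.7848² = 1.624.
Apparent area = 19100 × 1.624 ≈ 31000 km².

31000 km²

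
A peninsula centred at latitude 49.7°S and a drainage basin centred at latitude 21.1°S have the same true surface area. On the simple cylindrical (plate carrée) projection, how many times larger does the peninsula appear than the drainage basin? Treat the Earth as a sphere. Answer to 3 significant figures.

1.44

In the plate carrée (x = Rλ, y = Rφ), meridians are true-scale (h = 1) and parallels are stretched by k = sec φ.
Areal scale at 49.7°: h·k = 1.000 × 1.546 = 1.546.
Areal scale at 21.1°: h·k = 1.000 × 1.072 = 1.072.
Ratio = 1.546/1.072 ≈ 1.44.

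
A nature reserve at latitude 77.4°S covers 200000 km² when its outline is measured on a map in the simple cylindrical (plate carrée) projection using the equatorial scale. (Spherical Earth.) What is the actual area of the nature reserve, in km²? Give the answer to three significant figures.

43600 km²

For the equirectangular projection with φ₀ = 0 (plate carrée), h = 1 along meridians and k = sec φ along parallels.
Areal scale = h·k = 1 × sec φ; at 77.4°, h = 1.000, k = 4.584, so h·k = 4.584.
True area = apparent / (areal scale) = 200000 / 4.584 ≈ 43600 km².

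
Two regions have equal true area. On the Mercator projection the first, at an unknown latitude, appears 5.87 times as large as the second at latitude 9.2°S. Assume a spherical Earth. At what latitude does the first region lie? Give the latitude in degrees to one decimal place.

66.0°

For equal true areas on Mercator, apparent areas scale as sec²φ, so the ratio is cos²φ₂ / cos²φ₁.
cos²φ₂ / cos²φ₁ = 5.87  ⇒  cos φ₁ = cos 9.2° / √5.87 = 0.9871/2.423 = 0.4074.
φ₁ = arccos(0.4074) ≈ 66.0°.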